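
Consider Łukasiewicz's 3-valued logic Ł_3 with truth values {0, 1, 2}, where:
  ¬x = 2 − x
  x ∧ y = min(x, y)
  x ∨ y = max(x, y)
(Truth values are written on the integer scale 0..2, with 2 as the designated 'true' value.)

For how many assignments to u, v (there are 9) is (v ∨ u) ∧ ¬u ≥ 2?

u = 0, v = 0 ↦ 0  <
u = 0, v = 1 ↦ 1  <
u = 0, v = 2 ↦ 2  ≥
u = 1, v = 0 ↦ 1  <
u = 1, v = 1 ↦ 1  <
u = 1, v = 2 ↦ 1  <
u = 2, v = 0 ↦ 0  <
u = 2, v = 1 ↦ 0  <
u = 2, v = 2 ↦ 0  <
So 1 of the 9 assignments meets the threshold.

1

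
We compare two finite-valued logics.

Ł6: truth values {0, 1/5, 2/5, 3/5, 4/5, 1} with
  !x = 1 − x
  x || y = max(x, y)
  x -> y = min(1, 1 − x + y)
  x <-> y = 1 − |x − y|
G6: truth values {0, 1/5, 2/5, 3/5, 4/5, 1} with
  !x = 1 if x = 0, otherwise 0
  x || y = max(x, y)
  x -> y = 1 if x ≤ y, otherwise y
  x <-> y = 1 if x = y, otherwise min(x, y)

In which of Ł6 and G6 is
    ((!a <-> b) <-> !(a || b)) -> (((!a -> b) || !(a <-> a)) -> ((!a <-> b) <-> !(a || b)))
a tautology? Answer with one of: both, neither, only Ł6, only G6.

In Ł6: every assignment gives 1 — tautology.
In G6: every assignment gives 1 — tautology.

both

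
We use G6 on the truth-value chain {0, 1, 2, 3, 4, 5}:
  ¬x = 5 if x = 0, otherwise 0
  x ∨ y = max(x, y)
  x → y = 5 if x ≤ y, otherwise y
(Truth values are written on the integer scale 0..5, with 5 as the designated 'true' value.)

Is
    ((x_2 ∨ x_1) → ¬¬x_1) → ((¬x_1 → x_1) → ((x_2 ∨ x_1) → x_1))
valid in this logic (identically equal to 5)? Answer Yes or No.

Counterexample: take x_1 = 1, x_2 = 2.
x_2 ∨ x_1 = 2 ∨ 1 = 2
¬x_1 = ¬1 = 0
¬¬x_1 = ¬0 = 5
(x_2 ∨ x_1) → ¬¬x_1 = 2 → 5 = 5
¬x_1 = ¬1 = 0
¬x_1 → x_1 = 0 → 1 = 5
x_2 ∨ x_1 = 2 ∨ 1 = 2
(x_2 ∨ x_1) → x_1 = 2 → 1 = 1
(¬x_1 → x_1) → ((x_2 ∨ x_1) → x_1) = 5 → 1 = 1
((x_2 ∨ x_1) → ¬¬x_1) → ((¬x_1 → x_1) → ((x_2 ∨ x_1) → x_1)) = 5 → 1 = 1
This gives 1 ≠ 5.

No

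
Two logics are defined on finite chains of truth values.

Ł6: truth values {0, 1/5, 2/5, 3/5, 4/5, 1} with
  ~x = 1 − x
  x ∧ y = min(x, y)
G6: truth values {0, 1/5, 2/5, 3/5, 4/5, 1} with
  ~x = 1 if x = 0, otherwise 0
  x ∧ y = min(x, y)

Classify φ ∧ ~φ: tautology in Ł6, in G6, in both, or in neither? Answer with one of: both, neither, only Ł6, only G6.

neither

In Ł6: at φ = 0 the value is 0 — not a tautology.
In G6: at φ = 0 the value is 0 — not a tautology.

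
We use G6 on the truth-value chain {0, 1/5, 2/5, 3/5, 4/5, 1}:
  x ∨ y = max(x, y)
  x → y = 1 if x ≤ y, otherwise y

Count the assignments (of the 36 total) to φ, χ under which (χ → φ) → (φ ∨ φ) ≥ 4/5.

26

value 1: 21 assignments (counts)
value 4/5: 5 assignments (counts)
value 3/5: 4 assignments
value 2/5: 3 assignments
value 1/5: 2 assignments
value 0: 1 assignment
So 26 of the 36 assignments meet the threshold.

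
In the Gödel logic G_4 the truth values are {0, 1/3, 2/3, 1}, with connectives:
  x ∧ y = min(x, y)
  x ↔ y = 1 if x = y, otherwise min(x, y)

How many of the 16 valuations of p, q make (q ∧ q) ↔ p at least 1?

p = 0, q = 0 ↦ 1  ≥
p = 0, q = 1/3 ↦ 0  <
p = 0, q = 2/3 ↦ 0  <
p = 0, q = 1 ↦ 0  <
p = 1/3, q = 0 ↦ 0  <
p = 1/3, q = 1/3 ↦ 1  ≥
p = 1/3, q = 2/3 ↦ 1/3  <
p = 1/3, q = 1 ↦ 1/3  <
p = 2/3, q = 0 ↦ 0  <
p = 2/3, q = 1/3 ↦ 1/3  <
p = 2/3, q = 2/3 ↦ 1  ≥
p = 2/3, q = 1 ↦ 2/3  <
p = 1, q = 0 ↦ 0  <
p = 1, q = 1/3 ↦ 1/3  <
p = 1, q = 2/3 ↦ 2/3  <
p = 1, q = 1 ↦ 1  ≥
So 4 of the 16 assignments meet the threshold.

4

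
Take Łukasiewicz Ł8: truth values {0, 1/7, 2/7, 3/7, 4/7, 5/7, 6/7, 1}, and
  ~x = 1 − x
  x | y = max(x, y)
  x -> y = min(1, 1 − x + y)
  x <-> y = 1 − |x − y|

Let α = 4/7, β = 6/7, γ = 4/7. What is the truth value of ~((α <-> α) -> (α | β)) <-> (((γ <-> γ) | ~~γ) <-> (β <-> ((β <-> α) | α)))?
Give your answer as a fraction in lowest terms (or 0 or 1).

2/7

α <-> α = 4/7 <-> 4/7 = 1
α | β = 4/7 | 6/7 = 6/7
(α <-> α) -> (α | β) = 1 -> 6/7 = 6/7
~((α <-> α) -> (α | β)) = ~6/7 = 1/7
γ <-> γ = 4/7 <-> 4/7 = 1
~γ = ~4/7 = 3/7
~~γ = ~3/7 = 4/7
(γ <-> γ) | ~~γ = 1 | 4/7 = 1
β <-> α = 6/7 <-> 4/7 = 5/7
(β <-> α) | α = 5/7 | 4/7 = 5/7
β <-> ((β <-> α) | α) = 6/7 <-> 5/7 = 6/7
((γ <-> γ) | ~~γ) <-> (β <-> ((β <-> α) | α)) = 1 <-> 6/7 = 6/7
~((α <-> α) -> (α | β)) <-> (((γ <-> γ) | ~~γ) <-> (β <-> ((β <-> α) | α))) = 1/7 <-> 6/7 = 2/7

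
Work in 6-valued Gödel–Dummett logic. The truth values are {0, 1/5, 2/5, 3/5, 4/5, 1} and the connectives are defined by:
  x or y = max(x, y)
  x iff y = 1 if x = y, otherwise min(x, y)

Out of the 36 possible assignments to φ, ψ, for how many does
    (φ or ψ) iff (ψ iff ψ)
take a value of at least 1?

value 1: 11 assignments (counts)
value 4/5: 9 assignments
value 3/5: 7 assignments
value 2/5: 5 assignments
value 1/5: 3 assignments
value 0: 1 assignment
So 11 of the 36 assignments meet the threshold.

11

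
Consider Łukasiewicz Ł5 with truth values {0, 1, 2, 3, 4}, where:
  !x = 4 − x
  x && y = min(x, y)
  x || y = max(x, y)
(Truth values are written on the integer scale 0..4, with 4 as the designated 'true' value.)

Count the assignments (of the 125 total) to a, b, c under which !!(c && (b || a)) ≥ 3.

32

value 4: 9 assignments (counts)
value 3: 23 assignments (counts)
value 2: 31 assignments
value 1: 33 assignments
value 0: 29 assignments
So 32 of the 125 assignments meet the threshold.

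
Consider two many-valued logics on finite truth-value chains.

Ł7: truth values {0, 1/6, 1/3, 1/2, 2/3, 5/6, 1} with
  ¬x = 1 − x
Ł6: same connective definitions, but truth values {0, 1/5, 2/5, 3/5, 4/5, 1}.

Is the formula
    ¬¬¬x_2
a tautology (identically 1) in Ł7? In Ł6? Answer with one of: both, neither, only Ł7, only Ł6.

In Ł7: at x_2 = 1/6 the value is 5/6 — not a tautology.
In Ł6: at x_2 = 1/5 the value is 4/5 — not a tautology.

neither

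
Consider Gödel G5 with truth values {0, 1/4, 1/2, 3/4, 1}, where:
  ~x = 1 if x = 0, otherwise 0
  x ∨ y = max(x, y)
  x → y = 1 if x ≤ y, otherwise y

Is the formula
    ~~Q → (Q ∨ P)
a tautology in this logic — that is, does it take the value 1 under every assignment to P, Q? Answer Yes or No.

No

Counterexample: take P = 0, Q = 1/4.
~Q = ~1/4 = 0
~~Q = ~0 = 1
Q ∨ P = 1/4 ∨ 0 = 1/4
~~Q → (Q ∨ P) = 1 → 1/4 = 1/4
This gives 1/4 ≠ 1.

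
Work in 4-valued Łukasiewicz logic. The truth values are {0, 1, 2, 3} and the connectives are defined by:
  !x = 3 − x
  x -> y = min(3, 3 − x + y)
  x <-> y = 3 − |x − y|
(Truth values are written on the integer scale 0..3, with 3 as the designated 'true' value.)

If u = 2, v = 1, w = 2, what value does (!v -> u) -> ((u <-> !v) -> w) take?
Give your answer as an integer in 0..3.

2

!v = !1 = 2
!v -> u = 2 -> 2 = 3
!v = !1 = 2
u <-> !v = 2 <-> 2 = 3
(u <-> !v) -> w = 3 -> 2 = 2
(!v -> u) -> ((u <-> !v) -> w) = 3 -> 2 = 2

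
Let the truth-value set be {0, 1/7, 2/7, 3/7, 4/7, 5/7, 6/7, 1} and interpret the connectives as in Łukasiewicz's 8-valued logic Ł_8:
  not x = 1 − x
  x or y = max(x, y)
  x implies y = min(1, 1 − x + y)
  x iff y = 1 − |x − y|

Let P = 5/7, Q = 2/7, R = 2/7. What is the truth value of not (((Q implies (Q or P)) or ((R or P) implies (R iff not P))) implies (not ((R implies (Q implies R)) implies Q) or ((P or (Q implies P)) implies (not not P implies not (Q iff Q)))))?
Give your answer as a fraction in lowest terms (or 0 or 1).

2/7

Q or P = 2/7 or 5/7 = 5/7
Q implies (Q or P) = 2/7 implies 5/7 = 1
R or P = 2/7 or 5/7 = 5/7
not P = not 5/7 = 2/7
R iff not P = 2/7 iff 2/7 = 1
(R or P) implies (R iff not P) = 5/7 implies 1 = 1
(Q implies (Q or P)) or ((R or P) implies (R iff not P)) = 1 or 1 = 1
Q implies R = 2/7 implies 2/7 = 1
R implies (Q implies R) = 2/7 implies 1 = 1
(R implies (Q implies R)) implies Q = 1 implies 2/7 = 2/7
not ((R implies (Q implies R)) implies Q) = not 2/7 = 5/7
Q implies P = 2/7 implies 5/7 = 1
P or (Q implies P) = 5/7 or 1 = 1
not P = not 5/7 = 2/7
not not P = not 2/7 = 5/7
Q iff Q = 2/7 iff 2/7 = 1
not (Q iff Q) = not 1 = 0
not not P implies not (Q iff Q) = 5/7 implies 0 = 2/7
(P or (Q implies P)) implies (not not P implies not (Q iff Q)) = 1 implies 2/7 = 2/7
not ((R implies (Q implies R)) implies Q) or ((P or (Q implies P)) implies (not not P implies not (Q iff Q))) = 5/7 or 2/7 = 5/7
((Q implies (Q or P)) or ((R or P) implies (R iff not P))) implies (not ((R implies (Q implies R)) implies Q) or ((P or (Q implies P)) implies (not not P implies not (Q iff Q)))) = 1 implies 5/7 = 5/7
not (((Q implies (Q or P)) or ((R or P) implies (R iff not P))) implies (not ((R implies (Q implies R)) implies Q) or ((P or (Q implies P)) implies (not not P implies not (Q iff Q))))) = not 5/7 = 2/7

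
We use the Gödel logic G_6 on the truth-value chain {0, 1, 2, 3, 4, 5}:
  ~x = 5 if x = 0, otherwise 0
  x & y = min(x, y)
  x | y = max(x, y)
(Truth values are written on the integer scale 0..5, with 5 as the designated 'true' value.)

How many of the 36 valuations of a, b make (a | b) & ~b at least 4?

2

value 5: 1 assignment (counts)
value 4: 1 assignment (counts)
value 3: 1 assignment
value 2: 1 assignment
value 1: 1 assignment
value 0: 31 assignments
So 2 of the 36 assignments meet the threshold.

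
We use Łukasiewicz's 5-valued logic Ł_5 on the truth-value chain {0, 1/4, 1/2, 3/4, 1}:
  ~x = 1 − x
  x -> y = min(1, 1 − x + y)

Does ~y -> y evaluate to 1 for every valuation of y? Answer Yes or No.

Counterexample: take y = 0.
~y = ~0 = 1
~y -> y = 1 -> 0 = 0
This gives 0 ≠ 1.

No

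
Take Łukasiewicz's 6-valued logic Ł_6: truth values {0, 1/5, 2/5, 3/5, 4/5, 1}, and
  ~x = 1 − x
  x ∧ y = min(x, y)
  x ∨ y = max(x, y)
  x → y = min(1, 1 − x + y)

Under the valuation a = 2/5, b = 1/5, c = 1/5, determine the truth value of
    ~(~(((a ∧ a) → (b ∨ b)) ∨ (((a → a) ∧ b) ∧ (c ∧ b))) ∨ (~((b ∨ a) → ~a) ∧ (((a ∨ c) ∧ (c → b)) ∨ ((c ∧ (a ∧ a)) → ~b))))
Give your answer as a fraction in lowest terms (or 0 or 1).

4/5

a ∧ a = 2/5 ∧ 2/5 = 2/5
b ∨ b = 1/5 ∨ 1/5 = 1/5
(a ∧ a) → (b ∨ b) = 2/5 → 1/5 = 4/5
a → a = 2/5 → 2/5 = 1
(a → a) ∧ b = 1 ∧ 1/5 = 1/5
c ∧ b = 1/5 ∧ 1/5 = 1/5
((a → a) ∧ b) ∧ (c ∧ b) = 1/5 ∧ 1/5 = 1/5
((a ∧ a) → (b ∨ b)) ∨ (((a → a) ∧ b) ∧ (c ∧ b)) = 4/5 ∨ 1/5 = 4/5
~(((a ∧ a) → (b ∨ b)) ∨ (((a → a) ∧ b) ∧ (c ∧ b))) = ~4/5 = 1/5
b ∨ a = 1/5 ∨ 2/5 = 2/5
~a = ~2/5 = 3/5
(b ∨ a) → ~a = 2/5 → 3/5 = 1
~((b ∨ a) → ~a) = ~1 = 0
a ∨ c = 2/5 ∨ 1/5 = 2/5
c → b = 1/5 → 1/5 = 1
(a ∨ c) ∧ (c → b) = 2/5 ∧ 1 = 2/5
a ∧ a = 2/5 ∧ 2/5 = 2/5
c ∧ (a ∧ a) = 1/5 ∧ 2/5 = 1/5
~b = ~1/5 = 4/5
(c ∧ (a ∧ a)) → ~b = 1/5 → 4/5 = 1
((a ∨ c) ∧ (c → b)) ∨ ((c ∧ (a ∧ a)) → ~b) = 2/5 ∨ 1 = 1
~((b ∨ a) → ~a) ∧ (((a ∨ c) ∧ (c → b)) ∨ ((c ∧ (a ∧ a)) → ~b)) = 0 ∧ 1 = 0
~(((a ∧ a) → (b ∨ b)) ∨ (((a → a) ∧ b) ∧ (c ∧ b))) ∨ (~((b ∨ a) → ~a) ∧ (((a ∨ c) ∧ (c → b)) ∨ ((c ∧ (a ∧ a)) → ~b))) = 1/5 ∨ 0 = 1/5
~(~(((a ∧ a) → (b ∨ b)) ∨ (((a → a) ∧ b) ∧ (c ∧ b))) ∨ (~((b ∨ a) → ~a) ∧ (((a ∨ c) ∧ (c → b)) ∨ ((c ∧ (a ∧ a)) → ~b)))) = ~1/5 = 4/5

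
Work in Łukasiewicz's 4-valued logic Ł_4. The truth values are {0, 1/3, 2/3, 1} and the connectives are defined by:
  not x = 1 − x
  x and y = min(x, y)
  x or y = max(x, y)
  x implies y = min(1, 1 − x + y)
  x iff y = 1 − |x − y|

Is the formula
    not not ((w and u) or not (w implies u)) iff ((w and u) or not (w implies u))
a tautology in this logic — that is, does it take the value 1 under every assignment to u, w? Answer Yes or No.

Yes

u = 0, w = 0 ↦ 1
u = 0, w = 1/3 ↦ 1
u = 0, w = 2/3 ↦ 1
u = 0, w = 1 ↦ 1
u = 1/3, w = 0 ↦ 1
u = 1/3, w = 1/3 ↦ 1
u = 1/3, w = 2/3 ↦ 1
u = 1/3, w = 1 ↦ 1
u = 2/3, w = 0 ↦ 1
u = 2/3, w = 1/3 ↦ 1
u = 2/3, w = 2/3 ↦ 1
u = 2/3, w = 1 ↦ 1
u = 1, w = 0 ↦ 1
u = 1, w = 1/3 ↦ 1
u = 1, w = 2/3 ↦ 1
u = 1, w = 1 ↦ 1
Every assignment gives a value ≥ 1.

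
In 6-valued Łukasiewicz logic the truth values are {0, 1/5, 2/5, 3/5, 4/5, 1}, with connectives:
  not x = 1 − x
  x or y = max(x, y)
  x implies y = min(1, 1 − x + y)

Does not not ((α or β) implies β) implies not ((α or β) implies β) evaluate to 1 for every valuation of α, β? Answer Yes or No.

Counterexample: take α = 0, β = 0.
α or β = 0 or 0 = 0
(α or β) implies β = 0 implies 0 = 1
not ((α or β) implies β) = not 1 = 0
not not ((α or β) implies β) = not 0 = 1
α or β = 0 or 0 = 0
(α or β) implies β = 0 implies 0 = 1
not ((α or β) implies β) = not 1 = 0
not not ((α or β) implies β) implies not ((α or β) implies β) = 1 implies 0 = 0
This gives 0 ≠ 1.

No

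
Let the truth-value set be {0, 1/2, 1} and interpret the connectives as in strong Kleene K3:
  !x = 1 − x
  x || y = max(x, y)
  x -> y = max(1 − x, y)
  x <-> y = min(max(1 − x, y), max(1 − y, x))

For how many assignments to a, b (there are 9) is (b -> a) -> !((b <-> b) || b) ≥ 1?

1

a = 0, b = 0 ↦ 0  <
a = 0, b = 1/2 ↦ 1/2  <
a = 0, b = 1 ↦ 1  ≥
a = 1/2, b = 0 ↦ 0  <
a = 1/2, b = 1/2 ↦ 1/2  <
a = 1/2, b = 1 ↦ 1/2  <
a = 1, b = 0 ↦ 0  <
a = 1, b = 1/2 ↦ 1/2  <
a = 1, b = 1 ↦ 0  <
So 1 of the 9 assignments meets the threshold.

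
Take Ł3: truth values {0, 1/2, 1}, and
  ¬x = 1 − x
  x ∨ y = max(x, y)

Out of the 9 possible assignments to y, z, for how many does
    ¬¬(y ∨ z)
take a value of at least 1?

y = 0, z = 0 ↦ 0  <
y = 0, z = 1/2 ↦ 1/2  <
y = 0, z = 1 ↦ 1  ≥
y = 1/2, z = 0 ↦ 1/2  <
y = 1/2, z = 1/2 ↦ 1/2  <
y = 1/2, z = 1 ↦ 1  ≥
y = 1, z = 0 ↦ 1  ≥
y = 1, z = 1/2 ↦ 1  ≥
y = 1, z = 1 ↦ 1  ≥
So 5 of the 9 assignments meet the threshold.

5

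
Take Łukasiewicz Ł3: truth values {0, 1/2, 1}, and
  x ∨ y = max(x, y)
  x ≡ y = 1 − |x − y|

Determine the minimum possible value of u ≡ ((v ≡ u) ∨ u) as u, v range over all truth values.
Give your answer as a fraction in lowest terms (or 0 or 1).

Take u = 0, v = 0:
v ≡ u = 0 ≡ 0 = 1
(v ≡ u) ∨ u = 1 ∨ 0 = 1
u ≡ ((v ≡ u) ∨ u) = 0 ≡ 1 = 0
No assignment yields a value below 0, so this is the minimum.

0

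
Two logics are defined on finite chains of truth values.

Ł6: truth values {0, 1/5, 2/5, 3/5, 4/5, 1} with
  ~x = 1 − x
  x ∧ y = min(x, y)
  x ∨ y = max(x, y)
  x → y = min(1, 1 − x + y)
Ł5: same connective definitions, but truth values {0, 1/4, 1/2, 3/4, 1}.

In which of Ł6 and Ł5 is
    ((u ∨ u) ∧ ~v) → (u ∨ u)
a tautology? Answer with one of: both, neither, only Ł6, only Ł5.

both

In Ł6: every assignment gives 1 — tautology.
In Ł5: every assignment gives 1 — tautology.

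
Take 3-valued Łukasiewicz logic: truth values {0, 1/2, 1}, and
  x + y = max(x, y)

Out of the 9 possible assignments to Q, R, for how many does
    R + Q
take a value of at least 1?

5

Q = 0, R = 0 ↦ 0  <
Q = 0, R = 1/2 ↦ 1/2  <
Q = 0, R = 1 ↦ 1  ≥
Q = 1/2, R = 0 ↦ 1/2  <
Q = 1/2, R = 1/2 ↦ 1/2  <
Q = 1/2, R = 1 ↦ 1  ≥
Q = 1, R = 0 ↦ 1  ≥
Q = 1, R = 1/2 ↦ 1  ≥
Q = 1, R = 1 ↦ 1  ≥
So 5 of the 9 assignments meet the threshold.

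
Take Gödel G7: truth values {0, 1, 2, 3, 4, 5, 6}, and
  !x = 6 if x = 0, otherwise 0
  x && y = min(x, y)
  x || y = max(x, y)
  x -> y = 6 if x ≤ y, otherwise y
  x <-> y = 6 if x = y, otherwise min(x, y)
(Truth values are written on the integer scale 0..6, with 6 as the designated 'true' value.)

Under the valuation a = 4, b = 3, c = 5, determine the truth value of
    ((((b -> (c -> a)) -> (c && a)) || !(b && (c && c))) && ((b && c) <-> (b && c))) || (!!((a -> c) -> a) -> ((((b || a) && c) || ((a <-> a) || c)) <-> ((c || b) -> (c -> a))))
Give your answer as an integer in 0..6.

4

c -> a = 5 -> 4 = 4
b -> (c -> a) = 3 -> 4 = 6
c && a = 5 && 4 = 4
(b -> (c -> a)) -> (c && a) = 6 -> 4 = 4
c && c = 5 && 5 = 5
b && (c && c) = 3 && 5 = 3
!(b && (c && c)) = !3 = 0
((b -> (c -> a)) -> (c && a)) || !(b && (c && c)) = 4 || 0 = 4
b && c = 3 && 5 = 3
b && c = 3 && 5 = 3
(b && c) <-> (b && c) = 3 <-> 3 = 6
(((b -> (c -> a)) -> (c && a)) || !(b && (c && c))) && ((b && c) <-> (b && c)) = 4 && 6 = 4
a -> c = 4 -> 5 = 6
(a -> c) -> a = 6 -> 4 = 4
!((a -> c) -> a) = !4 = 0
!!((a -> c) -> a) = !0 = 6
b || a = 3 || 4 = 4
(b || a) && c = 4 && 5 = 4
a <-> a = 4 <-> 4 = 6
(a <-> a) || c = 6 || 5 = 6
((b || a) && c) || ((a <-> a) || c) = 4 || 6 = 6
c || b = 5 || 3 = 5
c -> a = 5 -> 4 = 4
(c || b) -> (c -> a) = 5 -> 4 = 4
(((b || a) && c) || ((a <-> a) || c)) <-> ((c || b) -> (c -> a)) = 6 <-> 4 = 4
!!((a -> c) -> a) -> ((((b || a) && c) || ((a <-> a) || c)) <-> ((c || b) -> (c -> a))) = 6 -> 4 = 4
((((b -> (c -> a)) -> (c && a)) || !(b && (c && c))) && ((b && c) <-> (b && c))) || (!!((a -> c) -> a) -> ((((b || a) && c) || ((a <-> a) || c)) <-> ((c || b) -> (c -> a)))) = 4 || 4 = 4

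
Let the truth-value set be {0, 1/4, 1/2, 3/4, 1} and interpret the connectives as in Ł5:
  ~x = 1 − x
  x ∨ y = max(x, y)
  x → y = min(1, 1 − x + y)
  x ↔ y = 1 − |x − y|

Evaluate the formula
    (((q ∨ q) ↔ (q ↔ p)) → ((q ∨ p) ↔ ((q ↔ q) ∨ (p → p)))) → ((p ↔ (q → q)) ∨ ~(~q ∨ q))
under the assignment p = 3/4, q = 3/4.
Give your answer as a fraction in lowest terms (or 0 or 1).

q ∨ q = 3/4 ∨ 3/4 = 3/4
q ↔ p = 3/4 ↔ 3/4 = 1
(q ∨ q) ↔ (q ↔ p) = 3/4 ↔ 1 = 3/4
q ∨ p = 3/4 ∨ 3/4 = 3/4
q ↔ q = 3/4 ↔ 3/4 = 1
p → p = 3/4 → 3/4 = 1
(q ↔ q) ∨ (p → p) = 1 ∨ 1 = 1
(q ∨ p) ↔ ((q ↔ q) ∨ (p → p)) = 3/4 ↔ 1 = 3/4
((q ∨ q) ↔ (q ↔ p)) → ((q ∨ p) ↔ ((q ↔ q) ∨ (p → p))) = 3/4 → 3/4 = 1
q → q = 3/4 → 3/4 = 1
p ↔ (q → q) = 3/4 ↔ 1 = 3/4
~q = ~3/4 = 1/4
~q ∨ q = 1/4 ∨ 3/4 = 3/4
~(~q ∨ q) = ~3/4 = 1/4
(p ↔ (q → q)) ∨ ~(~q ∨ q) = 3/4 ∨ 1/4 = 3/4
(((q ∨ q) ↔ (q ↔ p)) → ((q ∨ p) ↔ ((q ↔ q) ∨ (p → p)))) → ((p ↔ (q → q)) ∨ ~(~q ∨ q)) = 1 → 3/4 = 3/4

3/4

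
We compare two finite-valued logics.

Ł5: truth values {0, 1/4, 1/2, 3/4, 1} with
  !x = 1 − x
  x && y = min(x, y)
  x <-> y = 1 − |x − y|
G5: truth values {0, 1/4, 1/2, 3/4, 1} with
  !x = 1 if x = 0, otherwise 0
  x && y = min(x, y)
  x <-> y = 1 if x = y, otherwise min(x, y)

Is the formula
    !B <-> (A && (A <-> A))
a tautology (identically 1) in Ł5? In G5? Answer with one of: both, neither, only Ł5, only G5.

neither

In Ł5: at A = 0, B = 0 the value is 0 — not a tautology.
In G5: at A = 0, B = 0 the value is 0 — not a tautology.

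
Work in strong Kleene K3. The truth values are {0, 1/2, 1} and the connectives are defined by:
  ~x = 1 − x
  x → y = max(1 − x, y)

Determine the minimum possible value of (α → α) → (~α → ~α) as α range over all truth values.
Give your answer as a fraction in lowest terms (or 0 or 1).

1/2

Take α = 1/2:
α → α = 1/2 → 1/2 = 1/2
~α = ~1/2 = 1/2
~α = ~1/2 = 1/2
~α → ~α = 1/2 → 1/2 = 1/2
(α → α) → (~α → ~α) = 1/2 → 1/2 = 1/2
No assignment yields a value below 1/2, so this is the minimum.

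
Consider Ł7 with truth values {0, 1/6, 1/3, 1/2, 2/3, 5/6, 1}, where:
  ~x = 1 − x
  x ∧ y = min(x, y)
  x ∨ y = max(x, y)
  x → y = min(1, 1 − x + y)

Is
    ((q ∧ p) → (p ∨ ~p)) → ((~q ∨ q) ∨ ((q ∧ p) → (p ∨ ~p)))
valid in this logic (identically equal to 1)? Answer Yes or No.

Yes

At p = 1/3, q = 1/3, for instance:
q ∧ p = 1/3 ∧ 1/3 = 1/3
~p = ~1/3 = 2/3
p ∨ ~p = 1/3 ∨ 2/3 = 2/3
(q ∧ p) → (p ∨ ~p) = 1/3 → 2/3 = 1
~q = ~1/3 = 2/3
~q ∨ q = 2/3 ∨ 1/3 = 2/3
(~q ∨ q) ∨ ((q ∧ p) → (p ∨ ~p)) = 2/3 ∨ 1 = 1
((q ∧ p) → (p ∨ ~p)) → ((~q ∨ q) ∨ ((q ∧ p) → (p ∨ ~p))) = 1 → 1 = 1
and checking the remaining 48 assignments likewise gives ≥ 1 in every case.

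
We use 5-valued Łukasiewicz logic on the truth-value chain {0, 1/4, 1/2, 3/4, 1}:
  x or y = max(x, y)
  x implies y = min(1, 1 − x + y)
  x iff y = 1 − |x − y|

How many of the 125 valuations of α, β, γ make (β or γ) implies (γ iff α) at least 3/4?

value 1: 70 assignments (counts)
value 3/4: 23 assignments (counts)
value 1/2: 17 assignments
value 1/4: 9 assignments
value 0: 6 assignments
So 93 of the 125 assignments meet the threshold.

93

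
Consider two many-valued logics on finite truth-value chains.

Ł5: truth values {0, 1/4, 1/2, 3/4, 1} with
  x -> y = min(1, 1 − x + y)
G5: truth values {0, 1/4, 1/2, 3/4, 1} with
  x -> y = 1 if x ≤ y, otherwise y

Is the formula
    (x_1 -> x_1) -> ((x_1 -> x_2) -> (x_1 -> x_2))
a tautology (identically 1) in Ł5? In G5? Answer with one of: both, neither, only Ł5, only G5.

In Ł5: every assignment gives 1 — tautology.
In G5: every assignment gives 1 — tautology.

both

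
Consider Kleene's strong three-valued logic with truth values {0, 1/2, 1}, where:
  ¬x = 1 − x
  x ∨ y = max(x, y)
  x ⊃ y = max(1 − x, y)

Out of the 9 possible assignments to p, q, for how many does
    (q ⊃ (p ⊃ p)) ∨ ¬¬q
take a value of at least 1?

8

p = 0, q = 0 ↦ 1  ≥
p = 0, q = 1/2 ↦ 1  ≥
p = 0, q = 1 ↦ 1  ≥
p = 1/2, q = 0 ↦ 1  ≥
p = 1/2, q = 1/2 ↦ 1/2  <
p = 1/2, q = 1 ↦ 1  ≥
p = 1, q = 0 ↦ 1  ≥
p = 1, q = 1/2 ↦ 1  ≥
p = 1, q = 1 ↦ 1  ≥
So 8 of the 9 assignments meet the threshold.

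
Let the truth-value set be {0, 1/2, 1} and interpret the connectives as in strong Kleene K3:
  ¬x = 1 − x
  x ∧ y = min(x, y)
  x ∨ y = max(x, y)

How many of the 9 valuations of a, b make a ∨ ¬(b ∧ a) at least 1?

7

a = 0, b = 0 ↦ 1  ≥
a = 0, b = 1/2 ↦ 1  ≥
a = 0, b = 1 ↦ 1  ≥
a = 1/2, b = 0 ↦ 1  ≥
a = 1/2, b = 1/2 ↦ 1/2  <
a = 1/2, b = 1 ↦ 1/2  <
a = 1, b = 0 ↦ 1  ≥
a = 1, b = 1/2 ↦ 1  ≥
a = 1, b = 1 ↦ 1  ≥
So 7 of the 9 assignments meet the threshold.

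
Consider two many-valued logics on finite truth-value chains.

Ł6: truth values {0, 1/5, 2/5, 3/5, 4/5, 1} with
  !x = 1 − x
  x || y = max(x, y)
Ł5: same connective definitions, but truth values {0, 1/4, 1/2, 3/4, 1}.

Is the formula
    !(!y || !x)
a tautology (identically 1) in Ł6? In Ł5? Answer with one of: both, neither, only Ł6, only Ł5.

neither

In Ł6: at x = 0, y = 0 the value is 0 — not a tautology.
In Ł5: at x = 0, y = 0 the value is 0 — not a tautology.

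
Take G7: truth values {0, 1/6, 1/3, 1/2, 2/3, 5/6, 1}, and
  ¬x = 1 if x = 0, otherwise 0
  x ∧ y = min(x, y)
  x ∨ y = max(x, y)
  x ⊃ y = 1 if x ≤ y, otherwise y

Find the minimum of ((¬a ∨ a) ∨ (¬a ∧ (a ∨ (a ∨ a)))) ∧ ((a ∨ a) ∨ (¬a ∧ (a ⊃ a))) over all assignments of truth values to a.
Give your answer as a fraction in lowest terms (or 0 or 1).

1/6

Take a = 1/6:
¬a = ¬1/6 = 0
¬a ∨ a = 0 ∨ 1/6 = 1/6
¬a = ¬1/6 = 0
a ∨ a = 1/6 ∨ 1/6 = 1/6
a ∨ (a ∨ a) = 1/6 ∨ 1/6 = 1/6
¬a ∧ (a ∨ (a ∨ a)) = 0 ∧ 1/6 = 0
(¬a ∨ a) ∨ (¬a ∧ (a ∨ (a ∨ a))) = 1/6 ∨ 0 = 1/6
a ∨ a = 1/6 ∨ 1/6 = 1/6
¬a = ¬1/6 = 0
a ⊃ a = 1/6 ⊃ 1/6 = 1
¬a ∧ (a ⊃ a) = 0 ∧ 1 = 0
(a ∨ a) ∨ (¬a ∧ (a ⊃ a)) = 1/6 ∨ 0 = 1/6
((¬a ∨ a) ∨ (¬a ∧ (a ∨ (a ∨ a)))) ∧ ((a ∨ a) ∨ (¬a ∧ (a ⊃ a))) = 1/6 ∧ 1/6 = 1/6
No assignment yields a value below 1/6, so this is the minimum.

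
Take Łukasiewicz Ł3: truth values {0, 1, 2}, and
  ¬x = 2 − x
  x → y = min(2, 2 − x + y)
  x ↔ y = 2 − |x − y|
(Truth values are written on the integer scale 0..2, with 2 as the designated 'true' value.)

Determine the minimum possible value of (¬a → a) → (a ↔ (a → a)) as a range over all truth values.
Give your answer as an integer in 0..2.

1

Take a = 1:
¬a = ¬1 = 1
¬a → a = 1 → 1 = 2
a → a = 1 → 1 = 2
a ↔ (a → a) = 1 ↔ 2 = 1
(¬a → a) → (a ↔ (a → a)) = 2 → 1 = 1
No assignment yields a value below 1, so this is the minimum.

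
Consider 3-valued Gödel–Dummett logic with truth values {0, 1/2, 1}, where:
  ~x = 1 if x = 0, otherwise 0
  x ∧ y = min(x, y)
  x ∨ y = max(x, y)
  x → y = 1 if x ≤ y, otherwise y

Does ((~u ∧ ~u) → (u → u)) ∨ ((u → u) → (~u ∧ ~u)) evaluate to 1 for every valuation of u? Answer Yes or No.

u = 0 ↦ 1
u = 1/2 ↦ 1
u = 1 ↦ 1
Every assignment gives a value ≥ 1.

Yes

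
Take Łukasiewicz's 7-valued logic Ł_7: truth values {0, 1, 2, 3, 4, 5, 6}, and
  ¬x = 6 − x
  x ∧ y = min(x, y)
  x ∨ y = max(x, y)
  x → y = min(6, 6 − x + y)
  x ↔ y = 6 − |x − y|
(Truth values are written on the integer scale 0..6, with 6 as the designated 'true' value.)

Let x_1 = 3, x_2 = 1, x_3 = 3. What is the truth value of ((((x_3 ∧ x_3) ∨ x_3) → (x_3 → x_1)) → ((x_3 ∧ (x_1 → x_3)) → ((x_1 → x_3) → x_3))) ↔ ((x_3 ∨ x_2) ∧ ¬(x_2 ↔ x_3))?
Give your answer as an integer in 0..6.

x_3 ∧ x_3 = 3 ∧ 3 = 3
(x_3 ∧ x_3) ∨ x_3 = 3 ∨ 3 = 3
x_3 → x_1 = 3 → 3 = 6
((x_3 ∧ x_3) ∨ x_3) → (x_3 → x_1) = 3 → 6 = 6
x_1 → x_3 = 3 → 3 = 6
x_3 ∧ (x_1 → x_3) = 3 ∧ 6 = 3
x_1 → x_3 = 3 → 3 = 6
(x_1 → x_3) → x_3 = 6 → 3 = 3
(x_3 ∧ (x_1 → x_3)) → ((x_1 → x_3) → x_3) = 3 → 3 = 6
(((x_3 ∧ x_3) ∨ x_3) → (x_3 → x_1)) → ((x_3 ∧ (x_1 → x_3)) → ((x_1 → x_3) → x_3)) = 6 → 6 = 6
x_3 ∨ x_2 = 3 ∨ 1 = 3
x_2 ↔ x_3 = 1 ↔ 3 = 4
¬(x_2 ↔ x_3) = ¬4 = 2
(x_3 ∨ x_2) ∧ ¬(x_2 ↔ x_3) = 3 ∧ 2 = 2
((((x_3 ∧ x_3) ∨ x_3) → (x_3 → x_1)) → ((x_3 ∧ (x_1 → x_3)) → ((x_1 → x_3) → x_3))) ↔ ((x_3 ∨ x_2) ∧ ¬(x_2 ↔ x_3)) = 6 ↔ 2 = 2

2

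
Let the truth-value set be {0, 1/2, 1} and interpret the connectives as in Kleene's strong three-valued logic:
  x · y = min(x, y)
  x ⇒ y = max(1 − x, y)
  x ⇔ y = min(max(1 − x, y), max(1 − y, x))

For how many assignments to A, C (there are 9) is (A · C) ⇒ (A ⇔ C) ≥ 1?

6

A = 0, C = 0 ↦ 1  ≥
A = 0, C = 1/2 ↦ 1  ≥
A = 0, C = 1 ↦ 1  ≥
A = 1/2, C = 0 ↦ 1  ≥
A = 1/2, C = 1/2 ↦ 1/2  <
A = 1/2, C = 1 ↦ 1/2  <
A = 1, C = 0 ↦ 1  ≥
A = 1, C = 1/2 ↦ 1/2  <
A = 1, C = 1 ↦ 1  ≥
So 6 of the 9 assignments meet the threshold.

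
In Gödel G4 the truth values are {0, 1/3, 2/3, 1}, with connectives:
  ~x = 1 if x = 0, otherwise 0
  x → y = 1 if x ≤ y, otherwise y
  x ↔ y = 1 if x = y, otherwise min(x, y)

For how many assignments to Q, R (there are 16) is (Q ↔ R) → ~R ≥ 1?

7

Q = 0, R = 0 ↦ 1  ≥
Q = 0, R = 1/3 ↦ 1  ≥
Q = 0, R = 2/3 ↦ 1  ≥
Q = 0, R = 1 ↦ 1  ≥
Q = 1/3, R = 0 ↦ 1  ≥
Q = 1/3, R = 1/3 ↦ 0  <
Q = 1/3, R = 2/3 ↦ 0  <
Q = 1/3, R = 1 ↦ 0  <
Q = 2/3, R = 0 ↦ 1  ≥
Q = 2/3, R = 1/3 ↦ 0  <
Q = 2/3, R = 2/3 ↦ 0  <
Q = 2/3, R = 1 ↦ 0  <
Q = 1, R = 0 ↦ 1  ≥
Q = 1, R = 1/3 ↦ 0  <
Q = 1, R = 2/3 ↦ 0  <
Q = 1, R = 1 ↦ 0  <
So 7 of the 16 assignments meet the threshold.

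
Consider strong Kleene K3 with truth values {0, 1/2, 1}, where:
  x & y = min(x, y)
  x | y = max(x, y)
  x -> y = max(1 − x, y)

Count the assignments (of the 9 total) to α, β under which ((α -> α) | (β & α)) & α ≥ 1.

3

α = 0, β = 0 ↦ 0  <
α = 0, β = 1/2 ↦ 0  <
α = 0, β = 1 ↦ 0  <
α = 1/2, β = 0 ↦ 1/2  <
α = 1/2, β = 1/2 ↦ 1/2  <
α = 1/2, β = 1 ↦ 1/2  <
α = 1, β = 0 ↦ 1  ≥
α = 1, β = 1/2 ↦ 1  ≥
α = 1, β = 1 ↦ 1  ≥
So 3 of the 9 assignments meet the threshold.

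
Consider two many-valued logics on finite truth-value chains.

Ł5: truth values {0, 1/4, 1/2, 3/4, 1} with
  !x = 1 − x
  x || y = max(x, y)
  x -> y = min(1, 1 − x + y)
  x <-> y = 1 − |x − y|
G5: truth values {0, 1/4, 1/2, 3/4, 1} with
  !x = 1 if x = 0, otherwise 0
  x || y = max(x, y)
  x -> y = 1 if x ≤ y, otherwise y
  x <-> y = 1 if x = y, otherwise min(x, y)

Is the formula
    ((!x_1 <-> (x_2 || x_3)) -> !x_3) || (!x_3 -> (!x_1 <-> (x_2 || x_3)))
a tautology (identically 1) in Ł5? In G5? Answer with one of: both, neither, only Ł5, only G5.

both

In Ł5: every assignment gives 1 — tautology.
In G5: every assignment gives 1 — tautology.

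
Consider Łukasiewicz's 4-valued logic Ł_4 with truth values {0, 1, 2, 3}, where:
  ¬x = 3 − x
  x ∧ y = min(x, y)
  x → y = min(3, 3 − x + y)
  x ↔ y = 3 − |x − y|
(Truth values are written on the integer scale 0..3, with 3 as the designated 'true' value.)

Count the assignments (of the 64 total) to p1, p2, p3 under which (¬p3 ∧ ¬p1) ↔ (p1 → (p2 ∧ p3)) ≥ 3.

22

value 3: 22 assignments (counts)
value 2: 18 assignments
value 1: 14 assignments
value 0: 10 assignments
So 22 of the 64 assignments meet the threshold.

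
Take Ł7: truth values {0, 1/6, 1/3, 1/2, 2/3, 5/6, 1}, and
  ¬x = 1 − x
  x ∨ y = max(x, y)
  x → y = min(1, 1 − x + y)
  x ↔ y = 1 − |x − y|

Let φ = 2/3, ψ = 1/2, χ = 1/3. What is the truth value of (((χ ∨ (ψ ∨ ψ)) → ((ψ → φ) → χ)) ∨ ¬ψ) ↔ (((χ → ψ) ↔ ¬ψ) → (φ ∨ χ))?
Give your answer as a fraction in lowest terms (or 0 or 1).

5/6

ψ ∨ ψ = 1/2 ∨ 1/2 = 1/2
χ ∨ (ψ ∨ ψ) = 1/3 ∨ 1/2 = 1/2
ψ → φ = 1/2 → 2/3 = 1
(ψ → φ) → χ = 1 → 1/3 = 1/3
(χ ∨ (ψ ∨ ψ)) → ((ψ → φ) → χ) = 1/2 → 1/3 = 5/6
¬ψ = ¬1/2 = 1/2
((χ ∨ (ψ ∨ ψ)) → ((ψ → φ) → χ)) ∨ ¬ψ = 5/6 ∨ 1/2 = 5/6
χ → ψ = 1/3 → 1/2 = 1
¬ψ = ¬1/2 = 1/2
(χ → ψ) ↔ ¬ψ = 1 ↔ 1/2 = 1/2
φ ∨ χ = 2/3 ∨ 1/3 = 2/3
((χ → ψ) ↔ ¬ψ) → (φ ∨ χ) = 1/2 → 2/3 = 1
(((χ ∨ (ψ ∨ ψ)) → ((ψ → φ) → χ)) ∨ ¬ψ) ↔ (((χ → ψ) ↔ ¬ψ) → (φ ∨ χ)) = 5/6 ↔ 1 = 5/6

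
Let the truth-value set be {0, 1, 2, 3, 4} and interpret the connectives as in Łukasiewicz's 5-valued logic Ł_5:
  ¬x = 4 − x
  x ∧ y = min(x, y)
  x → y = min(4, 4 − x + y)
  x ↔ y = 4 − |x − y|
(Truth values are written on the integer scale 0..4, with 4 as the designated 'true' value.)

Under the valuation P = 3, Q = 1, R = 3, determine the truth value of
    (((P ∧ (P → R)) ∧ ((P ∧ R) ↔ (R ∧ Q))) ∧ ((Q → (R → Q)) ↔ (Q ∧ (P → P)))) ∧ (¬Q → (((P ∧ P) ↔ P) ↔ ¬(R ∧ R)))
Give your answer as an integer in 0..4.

P → R = 3 → 3 = 4
P ∧ (P → R) = 3 ∧ 4 = 3
P ∧ R = 3 ∧ 3 = 3
R ∧ Q = 3 ∧ 1 = 1
(P ∧ R) ↔ (R ∧ Q) = 3 ↔ 1 = 2
(P ∧ (P → R)) ∧ ((P ∧ R) ↔ (R ∧ Q)) = 3 ∧ 2 = 2
R → Q = 3 → 1 = 2
Q → (R → Q) = 1 → 2 = 4
P → P = 3 → 3 = 4
Q ∧ (P → P) = 1 ∧ 4 = 1
(Q → (R → Q)) ↔ (Q ∧ (P → P)) = 4 ↔ 1 = 1
((P ∧ (P → R)) ∧ ((P ∧ R) ↔ (R ∧ Q))) ∧ ((Q → (R → Q)) ↔ (Q ∧ (P → P))) = 2 ∧ 1 = 1
¬Q = ¬1 = 3
P ∧ P = 3 ∧ 3 = 3
(P ∧ P) ↔ P = 3 ↔ 3 = 4
R ∧ R = 3 ∧ 3 = 3
¬(R ∧ R) = ¬3 = 1
((P ∧ P) ↔ P) ↔ ¬(R ∧ R) = 4 ↔ 1 = 1
¬Q → (((P ∧ P) ↔ P) ↔ ¬(R ∧ R)) = 3 → 1 = 2
(((P ∧ (P → R)) ∧ ((P ∧ R) ↔ (R ∧ Q))) ∧ ((Q → (R → Q)) ↔ (Q ∧ (P → P)))) ∧ (¬Q → (((P ∧ P) ↔ P) ↔ ¬(R ∧ R))) = 1 ∧ 2 = 1

1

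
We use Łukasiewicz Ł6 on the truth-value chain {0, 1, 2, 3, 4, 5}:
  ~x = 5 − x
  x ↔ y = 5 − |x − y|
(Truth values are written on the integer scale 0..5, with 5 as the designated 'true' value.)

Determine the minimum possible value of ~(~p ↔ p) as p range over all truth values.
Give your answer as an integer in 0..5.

1

Take p = 2:
~p = ~2 = 3
~p ↔ p = 3 ↔ 2 = 4
~(~p ↔ p) = ~4 = 1
No assignment yields a value below 1, so this is the minimum.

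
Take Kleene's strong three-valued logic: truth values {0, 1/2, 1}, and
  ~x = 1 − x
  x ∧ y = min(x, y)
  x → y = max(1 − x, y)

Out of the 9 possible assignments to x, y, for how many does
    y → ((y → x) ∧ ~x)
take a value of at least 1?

3

x = 0, y = 0 ↦ 1  ≥
x = 0, y = 1/2 ↦ 1/2  <
x = 0, y = 1 ↦ 0  <
x = 1/2, y = 0 ↦ 1  ≥
x = 1/2, y = 1/2 ↦ 1/2  <
x = 1/2, y = 1 ↦ 1/2  <
x = 1, y = 0 ↦ 1  ≥
x = 1, y = 1/2 ↦ 1/2  <
x = 1, y = 1 ↦ 0  <
So 3 of the 9 assignments meet the threshold.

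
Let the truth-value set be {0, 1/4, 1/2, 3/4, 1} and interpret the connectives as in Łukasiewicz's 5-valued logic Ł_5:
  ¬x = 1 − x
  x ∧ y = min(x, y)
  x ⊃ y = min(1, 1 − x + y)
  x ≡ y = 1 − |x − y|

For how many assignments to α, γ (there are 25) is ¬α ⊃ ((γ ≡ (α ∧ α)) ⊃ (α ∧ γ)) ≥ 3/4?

value 1: 18 assignments (counts)
value 3/4: 2 assignments (counts)
value 1/2: 3 assignments
value 1/4: 1 assignment
value 0: 1 assignment
So 20 of the 25 assignments meet the threshold.

20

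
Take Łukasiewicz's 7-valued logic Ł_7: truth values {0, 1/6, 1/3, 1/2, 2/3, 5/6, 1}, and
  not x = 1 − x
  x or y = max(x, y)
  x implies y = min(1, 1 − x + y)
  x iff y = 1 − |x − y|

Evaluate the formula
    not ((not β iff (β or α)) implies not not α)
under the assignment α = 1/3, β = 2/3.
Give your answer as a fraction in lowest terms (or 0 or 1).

not β = not 2/3 = 1/3
β or α = 2/3 or 1/3 = 2/3
not β iff (β or α) = 1/3 iff 2/3 = 2/3
not α = not 1/3 = 2/3
not not α = not 2/3 = 1/3
(not β iff (β or α)) implies not not α = 2/3 implies 1/3 = 2/3
not ((not β iff (β or α)) implies not not α) = not 2/3 = 1/3

1/3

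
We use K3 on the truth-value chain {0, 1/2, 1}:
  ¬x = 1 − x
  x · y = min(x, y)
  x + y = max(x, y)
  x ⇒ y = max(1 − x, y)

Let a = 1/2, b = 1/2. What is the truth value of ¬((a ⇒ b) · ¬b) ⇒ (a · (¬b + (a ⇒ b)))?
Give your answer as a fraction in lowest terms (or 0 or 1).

a ⇒ b = 1/2 ⇒ 1/2 = 1/2
¬b = ¬1/2 = 1/2
(a ⇒ b) · ¬b = 1/2 · 1/2 = 1/2
¬((a ⇒ b) · ¬b) = ¬1/2 = 1/2
¬b = ¬1/2 = 1/2
a ⇒ b = 1/2 ⇒ 1/2 = 1/2
¬b + (a ⇒ b) = 1/2 + 1/2 = 1/2
a · (¬b + (a ⇒ b)) = 1/2 · 1/2 = 1/2
¬((a ⇒ b) · ¬b) ⇒ (a · (¬b + (a ⇒ b))) = 1/2 ⇒ 1/2 = 1/2

1/2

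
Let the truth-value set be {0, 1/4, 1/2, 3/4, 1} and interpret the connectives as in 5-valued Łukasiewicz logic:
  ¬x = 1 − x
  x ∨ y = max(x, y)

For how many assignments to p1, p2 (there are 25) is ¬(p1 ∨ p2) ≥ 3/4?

value 1: 1 assignment (counts)
value 3/4: 3 assignments (counts)
value 1/2: 5 assignments
value 1/4: 7 assignments
value 0: 9 assignments
So 4 of the 25 assignments meet the threshold.

4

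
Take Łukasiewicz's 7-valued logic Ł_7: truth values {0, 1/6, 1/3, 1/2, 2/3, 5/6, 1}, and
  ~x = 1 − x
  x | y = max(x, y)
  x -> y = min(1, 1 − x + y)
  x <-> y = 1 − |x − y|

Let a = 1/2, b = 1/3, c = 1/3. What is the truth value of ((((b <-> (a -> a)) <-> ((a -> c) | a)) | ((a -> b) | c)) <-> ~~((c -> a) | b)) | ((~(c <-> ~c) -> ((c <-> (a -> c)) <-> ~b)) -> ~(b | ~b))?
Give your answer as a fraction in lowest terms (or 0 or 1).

5/6

a -> a = 1/2 -> 1/2 = 1
b <-> (a -> a) = 1/3 <-> 1 = 1/3
a -> c = 1/2 -> 1/3 = 5/6
(a -> c) | a = 5/6 | 1/2 = 5/6
(b <-> (a -> a)) <-> ((a -> c) | a) = 1/3 <-> 5/6 = 1/2
a -> b = 1/2 -> 1/3 = 5/6
(a -> b) | c = 5/6 | 1/3 = 5/6
((b <-> (a -> a)) <-> ((a -> c) | a)) | ((a -> b) | c) = 1/2 | 5/6 = 5/6
c -> a = 1/3 -> 1/2 = 1
(c -> a) | b = 1 | 1/3 = 1
~((c -> a) | b) = ~1 = 0
~~((c -> a) | b) = ~0 = 1
(((b <-> (a -> a)) <-> ((a -> c) | a)) | ((a -> b) | c)) <-> ~~((c -> a) | b) = 5/6 <-> 1 = 5/6
~c = ~1/3 = 2/3
c <-> ~c = 1/3 <-> 2/3 = 2/3
~(c <-> ~c) = ~2/3 = 1/3
a -> c = 1/2 -> 1/3 = 5/6
c <-> (a -> c) = 1/3 <-> 5/6 = 1/2
~b = ~1/3 = 2/3
(c <-> (a -> c)) <-> ~b = 1/2 <-> 2/3 = 5/6
~(c <-> ~c) -> ((c <-> (a -> c)) <-> ~b) = 1/3 -> 5/6 = 1
~b = ~1/3 = 2/3
b | ~b = 1/3 | 2/3 = 2/3
~(b | ~b) = ~2/3 = 1/3
(~(c <-> ~c) -> ((c <-> (a -> c)) <-> ~b)) -> ~(b | ~b) = 1 -> 1/3 = 1/3
((((b <-> (a -> a)) <-> ((a -> c) | a)) | ((a -> b) | c)) <-> ~~((c -> a) | b)) | ((~(c <-> ~c) -> ((c <-> (a -> c)) <-> ~b)) -> ~(b | ~b)) = 5/6 | 1/3 = 5/6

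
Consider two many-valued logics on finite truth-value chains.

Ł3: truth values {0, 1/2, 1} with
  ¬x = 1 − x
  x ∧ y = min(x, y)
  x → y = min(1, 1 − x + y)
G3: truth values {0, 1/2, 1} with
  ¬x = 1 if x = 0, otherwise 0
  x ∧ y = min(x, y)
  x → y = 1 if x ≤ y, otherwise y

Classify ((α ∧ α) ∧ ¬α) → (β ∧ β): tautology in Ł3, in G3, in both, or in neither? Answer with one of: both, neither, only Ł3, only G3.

In Ł3: at α = 1/2, β = 0 the value is 1/2 — not a tautology.
In G3: every assignment gives 1 — tautology.

only G3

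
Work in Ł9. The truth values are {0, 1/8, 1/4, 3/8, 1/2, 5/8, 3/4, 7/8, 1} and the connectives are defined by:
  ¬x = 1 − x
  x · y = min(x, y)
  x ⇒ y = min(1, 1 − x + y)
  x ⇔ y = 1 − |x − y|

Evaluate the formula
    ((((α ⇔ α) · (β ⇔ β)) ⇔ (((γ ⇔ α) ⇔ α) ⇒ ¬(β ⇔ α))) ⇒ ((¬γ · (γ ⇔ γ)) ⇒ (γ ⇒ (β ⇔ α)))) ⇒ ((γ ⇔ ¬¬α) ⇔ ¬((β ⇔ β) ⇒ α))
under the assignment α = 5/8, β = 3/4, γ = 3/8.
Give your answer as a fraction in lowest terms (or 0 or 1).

α ⇔ α = 5/8 ⇔ 5/8 = 1
β ⇔ β = 3/4 ⇔ 3/4 = 1
(α ⇔ α) · (β ⇔ β) = 1 · 1 = 1
γ ⇔ α = 3/8 ⇔ 5/8 = 3/4
(γ ⇔ α) ⇔ α = 3/4 ⇔ 5/8 = 7/8
β ⇔ α = 3/4 ⇔ 5/8 = 7/8
¬(β ⇔ α) = ¬7/8 = 1/8
((γ ⇔ α) ⇔ α) ⇒ ¬(β ⇔ α) = 7/8 ⇒ 1/8 = 1/4
((α ⇔ α) · (β ⇔ β)) ⇔ (((γ ⇔ α) ⇔ α) ⇒ ¬(β ⇔ α)) = 1 ⇔ 1/4 = 1/4
¬γ = ¬3/8 = 5/8
γ ⇔ γ = 3/8 ⇔ 3/8 = 1
¬γ · (γ ⇔ γ) = 5/8 · 1 = 5/8
β ⇔ α = 3/4 ⇔ 5/8 = 7/8
γ ⇒ (β ⇔ α) = 3/8 ⇒ 7/8 = 1
(¬γ · (γ ⇔ γ)) ⇒ (γ ⇒ (β ⇔ α)) = 5/8 ⇒ 1 = 1
(((α ⇔ α) · (β ⇔ β)) ⇔ (((γ ⇔ α) ⇔ α) ⇒ ¬(β ⇔ α))) ⇒ ((¬γ · (γ ⇔ γ)) ⇒ (γ ⇒ (β ⇔ α))) = 1/4 ⇒ 1 = 1
¬α = ¬5/8 = 3/8
¬¬α = ¬3/8 = 5/8
γ ⇔ ¬¬α = 3/8 ⇔ 5/8 = 3/4
β ⇔ β = 3/4 ⇔ 3/4 = 1
(β ⇔ β) ⇒ α = 1 ⇒ 5/8 = 5/8
¬((β ⇔ β) ⇒ α) = ¬5/8 = 3/8
(γ ⇔ ¬¬α) ⇔ ¬((β ⇔ β) ⇒ α) = 3/4 ⇔ 3/8 = 5/8
((((α ⇔ α) · (β ⇔ β)) ⇔ (((γ ⇔ α) ⇔ α) ⇒ ¬(β ⇔ α))) ⇒ ((¬γ · (γ ⇔ γ)) ⇒ (γ ⇒ (β ⇔ α)))) ⇒ ((γ ⇔ ¬¬α) ⇔ ¬((β ⇔ β) ⇒ α)) = 1 ⇒ 5/8 = 5/8

5/8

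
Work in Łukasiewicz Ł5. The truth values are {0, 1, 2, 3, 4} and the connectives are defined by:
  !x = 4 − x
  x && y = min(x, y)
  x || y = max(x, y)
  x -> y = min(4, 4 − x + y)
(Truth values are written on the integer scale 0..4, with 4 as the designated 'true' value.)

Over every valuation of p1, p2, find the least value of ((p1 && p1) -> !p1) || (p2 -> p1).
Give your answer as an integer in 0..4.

Take p1 = 3, p2 = 4:
p1 && p1 = 3 && 3 = 3
!p1 = !3 = 1
(p1 && p1) -> !p1 = 3 -> 1 = 2
p2 -> p1 = 4 -> 3 = 3
((p1 && p1) -> !p1) || (p2 -> p1) = 2 || 3 = 3
No assignment yields a value below 3, so this is the minimum.

3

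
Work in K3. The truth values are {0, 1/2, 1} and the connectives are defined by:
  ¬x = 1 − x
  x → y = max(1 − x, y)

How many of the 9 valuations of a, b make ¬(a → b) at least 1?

a = 0, b = 0 ↦ 0  <
a = 0, b = 1/2 ↦ 0  <
a = 0, b = 1 ↦ 0  <
a = 1/2, b = 0 ↦ 1/2  <
a = 1/2, b = 1/2 ↦ 1/2  <
a = 1/2, b = 1 ↦ 0  <
a = 1, b = 0 ↦ 1  ≥
a = 1, b = 1/2 ↦ 1/2  <
a = 1, b = 1 ↦ 0  <
So 1 of the 9 assignments meets the threshold.

1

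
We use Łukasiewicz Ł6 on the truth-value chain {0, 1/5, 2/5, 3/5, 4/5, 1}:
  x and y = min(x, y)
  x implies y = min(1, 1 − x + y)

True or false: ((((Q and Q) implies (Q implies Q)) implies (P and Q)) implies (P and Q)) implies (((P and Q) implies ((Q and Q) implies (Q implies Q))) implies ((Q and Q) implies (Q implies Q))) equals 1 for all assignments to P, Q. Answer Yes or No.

Yes

At P = 4/5, Q = 1, for instance:
Q and Q = 1 and 1 = 1
Q implies Q = 1 implies 1 = 1
(Q and Q) implies (Q implies Q) = 1 implies 1 = 1
P and Q = 4/5 and 1 = 4/5
((Q and Q) implies (Q implies Q)) implies (P and Q) = 1 implies 4/5 = 4/5
(((Q and Q) implies (Q implies Q)) implies (P and Q)) implies (P and Q) = 4/5 implies 4/5 = 1
(P and Q) implies ((Q and Q) implies (Q implies Q)) = 4/5 implies 1 = 1
((P and Q) implies ((Q and Q) implies (Q implies Q))) implies ((Q and Q) implies (Q implies Q)) = 1 implies 1 = 1
((((Q and Q) implies (Q implies Q)) implies (P and Q)) implies (P and Q)) implies (((P and Q) implies ((Q and Q) implies (Q implies Q))) implies ((Q and Q) implies (Q implies Q))) = 1 implies 1 = 1
and checking the remaining 35 assignments likewise gives ≥ 1 in every case.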